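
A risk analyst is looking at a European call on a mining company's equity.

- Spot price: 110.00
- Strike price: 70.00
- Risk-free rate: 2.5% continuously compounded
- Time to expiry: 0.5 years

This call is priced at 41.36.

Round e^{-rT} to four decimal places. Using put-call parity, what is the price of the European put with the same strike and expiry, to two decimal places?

0.49

exp(−rT) = exp(−0.025·0.5) = 0.9876
Put-call parity: C − P = S − K·e^(−rT) = 110 − 70·0.9876 = 110 − 69.1320 = 40.8680
P = C − (C − P) = 41.36 − (40.8680) = 0.4920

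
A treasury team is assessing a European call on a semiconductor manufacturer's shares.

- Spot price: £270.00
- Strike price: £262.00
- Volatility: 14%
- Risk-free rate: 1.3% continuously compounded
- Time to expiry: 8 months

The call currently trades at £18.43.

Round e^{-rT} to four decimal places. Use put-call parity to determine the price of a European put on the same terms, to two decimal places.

e^(−rT) = e^(−0.013·0.6667) = 0.9914
Put-call parity: C − P = S − K·e^(−rT) = 270 − 262·0.9914 = 270 − 259.7468 = 10.2532
P = C − (C − P) = 18.43 − (10.2532) = 8.1768

£8.18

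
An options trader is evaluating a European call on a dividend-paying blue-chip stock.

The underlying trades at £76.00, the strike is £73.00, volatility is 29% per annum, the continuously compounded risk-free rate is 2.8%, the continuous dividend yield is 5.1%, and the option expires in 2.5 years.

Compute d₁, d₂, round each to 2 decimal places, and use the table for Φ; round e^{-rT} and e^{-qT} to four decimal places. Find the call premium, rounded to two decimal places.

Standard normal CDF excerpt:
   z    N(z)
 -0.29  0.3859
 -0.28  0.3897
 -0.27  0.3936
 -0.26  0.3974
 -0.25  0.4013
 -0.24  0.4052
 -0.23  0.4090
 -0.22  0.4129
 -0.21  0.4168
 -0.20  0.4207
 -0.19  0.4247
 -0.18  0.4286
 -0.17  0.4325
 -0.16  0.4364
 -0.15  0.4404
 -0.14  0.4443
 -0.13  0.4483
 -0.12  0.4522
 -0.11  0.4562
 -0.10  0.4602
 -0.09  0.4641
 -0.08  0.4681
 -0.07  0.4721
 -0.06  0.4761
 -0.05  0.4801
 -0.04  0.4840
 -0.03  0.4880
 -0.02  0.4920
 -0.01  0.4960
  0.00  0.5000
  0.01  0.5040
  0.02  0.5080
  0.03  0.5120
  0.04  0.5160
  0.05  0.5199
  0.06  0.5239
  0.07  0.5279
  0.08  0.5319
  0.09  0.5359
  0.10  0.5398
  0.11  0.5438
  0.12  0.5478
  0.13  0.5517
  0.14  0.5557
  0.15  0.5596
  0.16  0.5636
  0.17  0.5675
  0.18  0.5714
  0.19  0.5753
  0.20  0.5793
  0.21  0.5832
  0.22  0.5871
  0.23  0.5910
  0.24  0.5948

£11.70

T = 2.5;  σ√T = 0.4585
ln(S/K) + (r − q + σ²/2)T = ln(76/73) + (0.028 − 0.051 + 0.29²/2)·2.5 = 0.0403 + 0.0476 = 0.0879
d₁ = 0.0879 / 0.4585 = 0.1917 ≈ 0.19
d₂ = d₁ − σ√T = 0.1917 − 0.4585 = -0.2668 ≈ -0.27
e^(−qT) = e^(−0.051·2.5) = 0.8803;  e^(−rT) = e^(−0.028·2.5) = 0.9324
N(d₁) = N(0.19) = 0.5753;  N(d₂) = N(-0.27) = 0.3936
C = 76·0.8803·0.5753 − 73·0.9324·0.3936 = 38.4892 − 26.7905 = 11.6987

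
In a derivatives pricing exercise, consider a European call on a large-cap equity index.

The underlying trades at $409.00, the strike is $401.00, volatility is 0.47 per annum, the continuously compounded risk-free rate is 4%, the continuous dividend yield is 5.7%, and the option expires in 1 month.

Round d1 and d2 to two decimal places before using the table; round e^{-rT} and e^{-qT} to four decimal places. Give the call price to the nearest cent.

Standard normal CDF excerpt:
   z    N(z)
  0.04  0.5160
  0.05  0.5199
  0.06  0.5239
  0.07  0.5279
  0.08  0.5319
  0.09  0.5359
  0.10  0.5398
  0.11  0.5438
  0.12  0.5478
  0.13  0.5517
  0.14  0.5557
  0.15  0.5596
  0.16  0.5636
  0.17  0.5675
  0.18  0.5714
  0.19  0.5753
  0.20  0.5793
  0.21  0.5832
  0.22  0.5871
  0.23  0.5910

σ√T = 0.47 × 0.2887 = 0.1357
ln(S/K) + (r − q + σ²/2)T = ln(409/401) + (0.04 − 0.057 + 0.47²/2)·0.08333 = 0.0198 + 0.0078 = 0.0275
d₁ = 0.0275 / 0.1357 = 0.2030 ⇒ 0.20
d₂ = d₁ − σ√T = 0.2030 − 0.1357 = 0.0673 ⇒ 0.07
e^(−qT) = e^(−0.057·0.08333) = 0.9953;  e^(−rT) = e^(−0.04·0.08333) = 0.9967
N(d₁) = N(0.20) = 0.5793;  N(d₂) = N(0.07) = 0.5279
C = 409·0.9953·0.5793 − 401·0.9967·0.5279 = 235.8201 − 210.9893 = 24.8308

$24.83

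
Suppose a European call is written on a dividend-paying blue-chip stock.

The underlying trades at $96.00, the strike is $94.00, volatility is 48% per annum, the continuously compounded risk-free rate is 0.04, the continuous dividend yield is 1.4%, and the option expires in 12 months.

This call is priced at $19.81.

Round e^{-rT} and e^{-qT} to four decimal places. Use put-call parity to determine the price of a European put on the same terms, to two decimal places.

$15.46

exp(−qT) = exp(−0.014·1) = 0.9861;  exp(−rT) = exp(−0.04·1) = 0.9608
Put-call parity: C − P = S·e^(−qT) − K·e^(−rT) = 96·0.9861 − 94·0.9608 = 94.6656 − 90.3152 = 4.3504
P = C − (C − P) = 19.81 − (4.3504) = 15.4596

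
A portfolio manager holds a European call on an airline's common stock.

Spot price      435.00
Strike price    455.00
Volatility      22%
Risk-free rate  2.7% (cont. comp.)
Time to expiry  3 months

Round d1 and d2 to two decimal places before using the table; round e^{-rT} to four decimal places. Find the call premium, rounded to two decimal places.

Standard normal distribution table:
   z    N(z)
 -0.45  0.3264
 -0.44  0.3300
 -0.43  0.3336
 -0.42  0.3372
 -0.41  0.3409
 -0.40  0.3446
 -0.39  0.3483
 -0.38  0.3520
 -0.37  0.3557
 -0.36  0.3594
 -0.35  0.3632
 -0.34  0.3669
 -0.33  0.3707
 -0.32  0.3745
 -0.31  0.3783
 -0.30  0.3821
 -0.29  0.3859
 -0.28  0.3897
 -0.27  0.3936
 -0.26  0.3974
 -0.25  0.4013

12.12

σ√T = 0.22 × 0.5000 = 0.1100
d₁ = [ln(435/455) + (0.027 + 0.22²/2)·0.25] / 0.1100 = [-0.0450 + 0.0128] / 0.1100 = -0.2923 which rounds to -0.29
d₂ = d₁ − σ√T = -0.2923 − 0.1100 = -0.4023 which rounds to -0.40
e^(−rT) = e^(−0.027·0.25) = 0.9933
N(d₁) = N(-0.29) = 0.3859;  N(d₂) = N(-0.40) = 0.3446
C = 435·0.3859 − 455·0.9933·0.3446 = 167.8665 − 155.7425 = 12.1240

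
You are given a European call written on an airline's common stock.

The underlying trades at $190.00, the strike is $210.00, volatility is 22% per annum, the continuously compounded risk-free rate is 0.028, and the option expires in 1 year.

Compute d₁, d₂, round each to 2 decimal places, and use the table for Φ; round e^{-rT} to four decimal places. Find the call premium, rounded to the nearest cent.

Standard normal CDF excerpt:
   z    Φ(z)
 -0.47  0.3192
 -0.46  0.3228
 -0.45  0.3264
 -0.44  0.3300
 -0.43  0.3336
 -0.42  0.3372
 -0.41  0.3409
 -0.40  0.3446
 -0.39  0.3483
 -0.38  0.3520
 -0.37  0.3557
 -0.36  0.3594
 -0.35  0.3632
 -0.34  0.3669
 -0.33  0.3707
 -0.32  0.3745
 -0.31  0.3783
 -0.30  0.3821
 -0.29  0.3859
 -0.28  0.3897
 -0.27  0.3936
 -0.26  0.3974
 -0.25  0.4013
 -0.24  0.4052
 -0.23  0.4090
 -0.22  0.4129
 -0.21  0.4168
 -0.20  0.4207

σ√T = 0.22·√1 = 0.2200
d₁ = [ln(190/210) + (0.028 + ½·0.22²)·1] / (σ√T) = (-0.1001 + 0.0522) / 0.2200 = -0.2177 which rounds to -0.22
d₂ = -0.2177 − 0.2200 = -0.4377 which rounds to -0.44
e^(−rT) = e^(−0.028·1) = 0.9724
N(d₁) = N(-0.22) = 0.4129;  N(d₂) = N(-0.44) = 0.3300
C = 190·0.4129 − 210·0.9724·0.3300 = 78.4510 − 67.3873 = 11.0637

$11.06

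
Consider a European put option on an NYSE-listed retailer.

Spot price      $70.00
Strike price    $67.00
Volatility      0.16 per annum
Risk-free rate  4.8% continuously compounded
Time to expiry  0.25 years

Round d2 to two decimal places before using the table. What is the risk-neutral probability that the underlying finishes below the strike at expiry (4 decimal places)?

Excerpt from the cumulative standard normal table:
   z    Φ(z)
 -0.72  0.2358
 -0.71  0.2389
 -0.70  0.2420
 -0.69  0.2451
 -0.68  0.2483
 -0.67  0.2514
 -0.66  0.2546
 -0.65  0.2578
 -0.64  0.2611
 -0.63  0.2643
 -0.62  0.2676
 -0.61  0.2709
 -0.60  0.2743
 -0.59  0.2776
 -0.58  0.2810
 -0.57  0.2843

0.2546

T = 0.25;  σ√T = 0.0800
d₁ = [ln(70/67) + (0.048 + 0.16²/2)·0.25] / 0.0800 = [0.0438 + 0.0152] / 0.0800 = 0.7375 which rounds to 0.74
d₂ = d₁ − σ√T = 0.7375 − 0.0800 = 0.6575 which rounds to 0.66
Pr(exercise) under Q = N(−d₂) = N(-0.66) = 0.2546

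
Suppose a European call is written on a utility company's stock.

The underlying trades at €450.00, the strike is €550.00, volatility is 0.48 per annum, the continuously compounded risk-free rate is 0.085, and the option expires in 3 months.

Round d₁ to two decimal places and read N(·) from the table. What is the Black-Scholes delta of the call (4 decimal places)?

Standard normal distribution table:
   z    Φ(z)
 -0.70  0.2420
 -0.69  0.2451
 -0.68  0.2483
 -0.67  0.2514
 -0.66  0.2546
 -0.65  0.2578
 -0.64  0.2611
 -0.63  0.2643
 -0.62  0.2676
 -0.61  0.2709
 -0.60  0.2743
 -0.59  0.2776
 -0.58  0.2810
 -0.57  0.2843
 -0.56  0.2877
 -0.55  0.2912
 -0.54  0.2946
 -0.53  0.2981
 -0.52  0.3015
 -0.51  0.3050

T = 0.25;  σ√T = 0.2400
d₁ = [ln(450/550) + (0.085 + 0.48²/2)·0.25] / 0.2400 = [-0.2007 + 0.0500] / 0.2400 = -0.6276 ⇒ -0.63
N(d₁) = N(-0.63) = 0.2643
Δ_call = N(d₁) = 0.2643

0.2643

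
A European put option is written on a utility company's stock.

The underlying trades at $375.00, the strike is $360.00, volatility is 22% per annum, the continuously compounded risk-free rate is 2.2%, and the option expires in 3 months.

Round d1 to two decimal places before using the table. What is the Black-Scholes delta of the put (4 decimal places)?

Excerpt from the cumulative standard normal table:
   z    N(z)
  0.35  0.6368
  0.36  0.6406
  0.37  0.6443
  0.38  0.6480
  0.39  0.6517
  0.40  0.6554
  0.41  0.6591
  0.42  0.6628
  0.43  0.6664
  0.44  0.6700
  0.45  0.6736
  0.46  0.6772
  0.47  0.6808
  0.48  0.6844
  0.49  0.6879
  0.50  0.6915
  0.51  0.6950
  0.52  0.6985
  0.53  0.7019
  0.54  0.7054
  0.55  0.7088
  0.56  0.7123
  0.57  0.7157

-0.3156

T = 0.25;  σ√T = 0.1100
d₁ = [ln(375/360) + (0.022 + 0.22²/2)·0.25] / 0.1100 = [0.0408 + 0.0115] / 0.1100 = 0.4761 ⇒ 0.48
N(d₁) = N(0.48) = 0.6844
Δ_put = N(d₁) − 1 = 0.6844 − 1 = -0.3156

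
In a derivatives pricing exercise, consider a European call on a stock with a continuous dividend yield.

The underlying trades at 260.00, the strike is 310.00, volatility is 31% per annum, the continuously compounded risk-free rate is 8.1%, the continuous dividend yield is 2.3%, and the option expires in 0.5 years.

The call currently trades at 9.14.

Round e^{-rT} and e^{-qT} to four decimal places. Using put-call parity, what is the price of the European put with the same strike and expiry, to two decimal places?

exp(−qT) = exp(−0.023·0.5) = 0.9886;  exp(−rT) = exp(−0.081·0.5) = 0.9603
Put-call parity: C − P = S·e^(−qT) − K·e^(−rT) = 260·0.9886 − 310·0.9603 = 257.0360 − 297.6930 = -40.6570
P = C − (C − P) = 9.14 − (-40.6570) = 49.7970

49.80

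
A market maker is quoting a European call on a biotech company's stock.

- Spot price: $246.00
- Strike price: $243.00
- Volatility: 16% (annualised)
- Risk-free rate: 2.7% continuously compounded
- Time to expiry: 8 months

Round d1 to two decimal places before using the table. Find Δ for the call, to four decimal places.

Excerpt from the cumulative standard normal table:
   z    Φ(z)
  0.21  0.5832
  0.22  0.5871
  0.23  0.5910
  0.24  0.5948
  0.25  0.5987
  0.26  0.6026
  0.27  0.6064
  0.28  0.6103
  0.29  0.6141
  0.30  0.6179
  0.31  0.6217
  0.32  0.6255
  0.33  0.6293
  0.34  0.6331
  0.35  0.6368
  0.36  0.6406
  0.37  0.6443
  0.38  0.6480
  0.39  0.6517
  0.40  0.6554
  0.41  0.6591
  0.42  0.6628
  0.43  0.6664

σ√T = 0.16 × 0.8165 = 0.1306
d₁ = [ln(246/243) + (0.027 + 0.16²/2)·0.6667] / 0.1306 = [0.0123 + 0.0265] / 0.1306 = 0.2970 ⇒ 0.30
N(d₁) = N(0.30) = 0.6179
Δ_call = N(d₁) = 0.6179

0.6179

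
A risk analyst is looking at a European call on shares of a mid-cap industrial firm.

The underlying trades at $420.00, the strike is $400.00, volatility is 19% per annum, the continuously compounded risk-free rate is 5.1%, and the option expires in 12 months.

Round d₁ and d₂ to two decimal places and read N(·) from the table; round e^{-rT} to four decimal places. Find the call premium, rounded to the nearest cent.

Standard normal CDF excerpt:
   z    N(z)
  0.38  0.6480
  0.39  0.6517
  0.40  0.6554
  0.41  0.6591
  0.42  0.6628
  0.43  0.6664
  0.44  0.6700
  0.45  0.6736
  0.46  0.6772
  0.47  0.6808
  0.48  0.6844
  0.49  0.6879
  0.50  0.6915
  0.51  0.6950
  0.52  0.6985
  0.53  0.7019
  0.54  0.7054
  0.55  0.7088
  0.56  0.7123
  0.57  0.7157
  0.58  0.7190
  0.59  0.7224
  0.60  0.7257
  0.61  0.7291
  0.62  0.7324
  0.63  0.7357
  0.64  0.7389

σ√T = 0.19·√1 = 0.1900
d₁ = [ln(420/400) + (0.051 + ½·0.19²)·1] / (σ√T) = (0.0488 + 0.0691) / 0.1900 = 0.6202 ⇒ 0.62
d₂ = 0.6202 − 0.1900 = 0.4302 ⇒ 0.43
e^(−rT) = e^(−0.051·1) = 0.9503
C = 420·N(0.62) − 400·0.9503·N(0.43) = 420·0.7324 − 400·0.9503·0.6664 = 307.6080 − 253.3120 = 54.2960

$54.30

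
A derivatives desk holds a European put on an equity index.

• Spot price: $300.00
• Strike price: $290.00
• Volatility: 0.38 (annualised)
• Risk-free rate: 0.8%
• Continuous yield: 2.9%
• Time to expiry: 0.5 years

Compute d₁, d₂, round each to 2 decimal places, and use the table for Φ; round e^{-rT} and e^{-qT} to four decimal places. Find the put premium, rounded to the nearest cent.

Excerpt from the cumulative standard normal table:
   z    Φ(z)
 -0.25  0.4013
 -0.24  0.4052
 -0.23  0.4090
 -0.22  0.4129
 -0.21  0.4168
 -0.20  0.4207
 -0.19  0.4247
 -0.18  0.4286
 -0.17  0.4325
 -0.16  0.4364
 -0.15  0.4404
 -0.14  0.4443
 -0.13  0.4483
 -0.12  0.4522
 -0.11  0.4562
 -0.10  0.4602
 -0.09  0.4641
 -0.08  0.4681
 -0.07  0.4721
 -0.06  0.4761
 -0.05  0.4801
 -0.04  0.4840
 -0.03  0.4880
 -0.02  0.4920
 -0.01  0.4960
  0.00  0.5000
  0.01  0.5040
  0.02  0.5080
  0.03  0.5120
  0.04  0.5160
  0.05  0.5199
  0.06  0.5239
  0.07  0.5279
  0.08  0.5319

$28.08

T = 0.5;  σ√T = 0.2687
ln(S/K) + (r − q + σ²/2)T = ln(300/290) + (0.008 − 0.029 + 0.38²/2)·0.5 = 0.0339 + 0.0256 = 0.0595
d₁ = 0.0595 / 0.2687 = 0.2214 which rounds to 0.22
d₂ = d₁ − σ√T = 0.2214 − 0.2687 = -0.0473 which rounds to -0.05
exp(−qT) = exp(−0.029·0.5) = 0.9856;  exp(−rT) = exp(−0.008·0.5) = 0.9960
N(−d₂) = N(0.05) = 0.5199;  N(−d₁) = N(-0.22) = 0.4129
P = 290·0.9960·0.5199 − 300·0.9856·0.4129 = 150.1679 − 122.0863 = 28.0816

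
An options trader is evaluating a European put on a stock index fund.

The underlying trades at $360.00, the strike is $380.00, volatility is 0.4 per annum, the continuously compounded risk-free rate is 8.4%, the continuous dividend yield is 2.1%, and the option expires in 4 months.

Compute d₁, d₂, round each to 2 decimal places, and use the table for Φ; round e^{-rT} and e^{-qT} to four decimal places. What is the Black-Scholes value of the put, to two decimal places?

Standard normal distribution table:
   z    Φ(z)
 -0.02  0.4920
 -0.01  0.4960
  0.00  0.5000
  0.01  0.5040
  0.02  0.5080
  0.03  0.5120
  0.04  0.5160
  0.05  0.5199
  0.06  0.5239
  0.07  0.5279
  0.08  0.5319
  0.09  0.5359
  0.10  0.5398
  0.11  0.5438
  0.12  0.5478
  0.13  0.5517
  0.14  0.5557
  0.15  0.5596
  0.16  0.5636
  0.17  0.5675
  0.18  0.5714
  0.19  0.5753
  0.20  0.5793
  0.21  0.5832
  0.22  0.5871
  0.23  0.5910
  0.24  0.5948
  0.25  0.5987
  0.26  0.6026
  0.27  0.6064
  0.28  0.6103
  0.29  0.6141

$39.64

T = 0.3333;  σ√T = 0.2309
d₁ = [ln(360/380) + (0.084 − 0.021 + ½·0.4²)·0.3333] / (σ√T) = (-0.0541 + 0.0477) / 0.2309 = -0.0277 ≈ -0.03
d₂ = -0.0277 − 0.2309 = -0.2587 ≈ -0.26
exp(−qT) = exp(−0.021·0.3333) = 0.9930;  exp(−rT) = exp(−0.084·0.3333) = 0.9724
P = 380·0.9724·N(0.26) − 360·0.9930·N(0.03) = 380·0.9724·0.6026 − 360·0.9930·0.5120 = 222.6679 − 183.0298 = 39.6382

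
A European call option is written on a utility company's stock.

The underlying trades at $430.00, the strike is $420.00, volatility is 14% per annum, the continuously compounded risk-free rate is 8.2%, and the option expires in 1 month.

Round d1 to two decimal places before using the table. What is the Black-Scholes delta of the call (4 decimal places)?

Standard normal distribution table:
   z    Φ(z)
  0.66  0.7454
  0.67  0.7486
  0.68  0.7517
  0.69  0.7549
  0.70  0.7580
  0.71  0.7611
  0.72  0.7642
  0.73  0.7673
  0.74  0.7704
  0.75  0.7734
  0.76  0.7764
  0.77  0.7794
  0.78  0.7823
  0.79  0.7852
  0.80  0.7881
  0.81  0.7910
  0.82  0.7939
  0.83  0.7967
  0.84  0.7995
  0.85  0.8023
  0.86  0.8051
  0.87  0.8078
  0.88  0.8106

T = 0.08333;  σ√T = 0.0404
d₁ = [ln(430/420) + (0.082 + ½·0.14²)·0.08333] / (σ√T) = (0.0235 + 0.0077) / 0.0404 = 0.7715 ⇒ 0.77
N(d₁) = N(0.77) = 0.7794
Δ_call = N(d₁) = 0.7794

0.7794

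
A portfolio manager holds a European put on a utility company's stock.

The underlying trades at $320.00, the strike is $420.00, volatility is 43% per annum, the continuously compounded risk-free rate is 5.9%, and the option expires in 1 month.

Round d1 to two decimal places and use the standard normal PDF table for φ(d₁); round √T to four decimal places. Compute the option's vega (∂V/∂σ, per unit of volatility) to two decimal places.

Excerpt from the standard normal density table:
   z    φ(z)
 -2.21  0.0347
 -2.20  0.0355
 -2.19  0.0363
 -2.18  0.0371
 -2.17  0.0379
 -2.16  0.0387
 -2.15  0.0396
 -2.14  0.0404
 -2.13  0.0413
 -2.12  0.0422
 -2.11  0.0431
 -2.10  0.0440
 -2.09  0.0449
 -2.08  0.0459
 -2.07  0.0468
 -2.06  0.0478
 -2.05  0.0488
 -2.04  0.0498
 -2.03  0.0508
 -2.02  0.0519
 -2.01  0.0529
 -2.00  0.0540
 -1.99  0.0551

σ√T = 0.43·√0.08333 = 0.1241
ln(S/K) + (r + σ²/2)T = ln(320/420) + (0.059 + 0.43²/2)·0.08333 = -0.2719 + 0.0126 = -0.2593
d₁ = -0.2593 / 0.1241 = -2.0890 ⇒ -2.09
√T = √0.08333 = 0.2887
φ(d₁) = φ(-2.09) = 0.0449
vega = S·φ(d₁)·√T = 320·0.0449·0.2887 = 4.1480

4.15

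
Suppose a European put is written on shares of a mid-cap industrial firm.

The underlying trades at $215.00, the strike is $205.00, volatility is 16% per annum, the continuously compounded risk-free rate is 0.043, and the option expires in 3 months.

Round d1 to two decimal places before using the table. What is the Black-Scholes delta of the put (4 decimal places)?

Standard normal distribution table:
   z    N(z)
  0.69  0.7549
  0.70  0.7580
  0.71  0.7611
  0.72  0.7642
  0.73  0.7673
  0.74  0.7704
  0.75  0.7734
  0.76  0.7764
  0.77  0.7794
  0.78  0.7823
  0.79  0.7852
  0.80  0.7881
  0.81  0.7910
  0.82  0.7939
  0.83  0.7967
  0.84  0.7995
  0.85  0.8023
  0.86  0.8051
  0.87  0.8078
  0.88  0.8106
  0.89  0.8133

σ√T = 0.16 × 0.5000 = 0.0800
ln(S/K) + (r + σ²/2)T = ln(215/205) + (0.043 + 0.16²/2)·0.25 = 0.0476 + 0.0139 = 0.0616
d₁ = 0.0616 / 0.0800 = 0.7697 ≈ 0.77
N(d₁) = N(0.77) = 0.7794
Δ_put = N(d₁) − 1 = 0.7794 − 1 = -0.2206

-0.2206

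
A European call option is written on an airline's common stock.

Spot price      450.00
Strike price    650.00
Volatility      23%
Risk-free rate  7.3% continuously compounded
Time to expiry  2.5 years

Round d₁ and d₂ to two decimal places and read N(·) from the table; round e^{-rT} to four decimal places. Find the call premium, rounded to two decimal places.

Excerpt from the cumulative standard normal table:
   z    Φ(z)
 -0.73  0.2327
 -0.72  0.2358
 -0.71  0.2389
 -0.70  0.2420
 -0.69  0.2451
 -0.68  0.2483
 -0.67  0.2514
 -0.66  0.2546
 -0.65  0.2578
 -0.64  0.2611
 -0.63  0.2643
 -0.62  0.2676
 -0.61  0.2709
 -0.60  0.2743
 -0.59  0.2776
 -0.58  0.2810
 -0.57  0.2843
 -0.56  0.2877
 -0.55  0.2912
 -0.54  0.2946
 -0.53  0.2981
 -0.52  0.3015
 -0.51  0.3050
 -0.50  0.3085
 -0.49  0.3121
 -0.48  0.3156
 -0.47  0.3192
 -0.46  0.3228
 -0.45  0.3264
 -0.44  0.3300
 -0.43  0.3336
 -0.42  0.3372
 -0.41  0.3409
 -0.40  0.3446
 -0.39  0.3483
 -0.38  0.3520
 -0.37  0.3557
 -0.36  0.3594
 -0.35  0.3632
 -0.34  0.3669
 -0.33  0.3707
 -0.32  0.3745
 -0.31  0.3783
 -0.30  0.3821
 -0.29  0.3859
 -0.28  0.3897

T = 2.5;  σ√T = 0.3637
d₁ = [ln(450/650) + (0.073 + ½·0.23²)·2.5] / (σ√T) = (-0.3677 + 0.2486) / 0.3637 = -0.3275 → -0.33
d₂ = -0.3275 − 0.3637 = -0.6912 → -0.69
exp(−rT) = exp(−0.073·2.5) = 0.8332
C = 450·N(-0.33) − 650·0.8332·N(-0.69) = 450·0.3707 − 650·0.8332·0.2451 = 166.8150 − 132.7413 = 34.0737

34.07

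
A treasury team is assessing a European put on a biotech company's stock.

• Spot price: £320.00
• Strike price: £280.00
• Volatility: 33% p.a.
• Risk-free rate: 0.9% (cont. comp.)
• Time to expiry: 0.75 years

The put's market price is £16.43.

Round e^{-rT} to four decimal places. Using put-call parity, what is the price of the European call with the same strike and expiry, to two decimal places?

£58.31

exp(−rT) = exp(−0.009·0.75) = 0.9933
Put-call parity: C − P = S − K·e^(−rT) = 320 − 280·0.9933 = 320 − 278.1240 = 41.8760
C = P + (C − P) = 16.43 + (41.8760) = 58.3060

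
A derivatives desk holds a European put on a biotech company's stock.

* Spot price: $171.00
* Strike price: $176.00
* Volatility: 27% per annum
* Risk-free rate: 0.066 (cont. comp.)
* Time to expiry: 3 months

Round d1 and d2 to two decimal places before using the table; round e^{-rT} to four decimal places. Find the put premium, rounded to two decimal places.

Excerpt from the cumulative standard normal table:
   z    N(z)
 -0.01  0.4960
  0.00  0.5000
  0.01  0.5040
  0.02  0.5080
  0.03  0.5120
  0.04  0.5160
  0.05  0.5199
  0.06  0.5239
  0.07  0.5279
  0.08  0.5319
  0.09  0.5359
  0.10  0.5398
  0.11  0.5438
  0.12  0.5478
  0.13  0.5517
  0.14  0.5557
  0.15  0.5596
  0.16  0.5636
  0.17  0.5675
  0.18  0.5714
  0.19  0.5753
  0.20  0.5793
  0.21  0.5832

σ√T = 0.27·√0.25 = 0.1350
d₁ = [ln(171/176) + (0.066 + 0.27²/2)·0.25] / 0.1350 = [-0.0288 + 0.0256] / 0.1350 = -0.0238 which rounds to -0.02
d₂ = d₁ − σ√T = -0.0238 − 0.1350 = -0.1588 which rounds to -0.16
exp(−rT) = exp(−0.066·0.25) = 0.9836
N(−d₂) = N(0.16) = 0.5636;  N(−d₁) = N(0.02) = 0.5080
P = 176·0.9836·0.5636 − 171·0.5080 = 97.5668 − 86.8680 = 10.6988

$10.70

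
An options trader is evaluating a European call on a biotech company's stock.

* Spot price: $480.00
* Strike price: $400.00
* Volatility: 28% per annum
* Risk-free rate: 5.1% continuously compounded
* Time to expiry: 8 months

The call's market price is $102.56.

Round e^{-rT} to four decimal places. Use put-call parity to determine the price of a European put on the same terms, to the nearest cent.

$9.20

e^(−rT) = e^(−0.051·0.6667) = 0.9666
Put-call parity: C − P = S − K·e^(−rT) = 480 − 400·0.9666 = 480 − 386.6400 = 93.3600
P = C − (C − P) = 102.56 − (93.3600) = 9.2000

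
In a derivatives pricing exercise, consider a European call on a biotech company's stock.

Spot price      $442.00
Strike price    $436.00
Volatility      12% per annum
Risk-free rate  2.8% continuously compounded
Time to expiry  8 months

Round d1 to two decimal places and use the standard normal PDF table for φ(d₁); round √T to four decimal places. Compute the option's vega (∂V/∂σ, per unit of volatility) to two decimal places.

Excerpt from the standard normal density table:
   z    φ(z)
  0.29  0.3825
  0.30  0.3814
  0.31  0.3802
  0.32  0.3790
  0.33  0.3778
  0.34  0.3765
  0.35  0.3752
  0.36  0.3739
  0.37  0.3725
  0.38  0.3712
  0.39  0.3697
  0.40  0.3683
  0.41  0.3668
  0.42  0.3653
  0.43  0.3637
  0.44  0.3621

133.96

σ√T = 0.12·√0.6667 = 0.0980
d₁ = [ln(442/436) + (0.028 + ½·0.12²)·0.6667] / (σ√T) = (0.0137 + 0.0235) / 0.0980 = 0.3790 ≈ 0.38
√T = √0.6667 = 0.8165
φ(d₁) = φ(0.38) = 0.3712
vega = S·φ(d₁)·√T = 442·0.3712·0.8165 = 133.9635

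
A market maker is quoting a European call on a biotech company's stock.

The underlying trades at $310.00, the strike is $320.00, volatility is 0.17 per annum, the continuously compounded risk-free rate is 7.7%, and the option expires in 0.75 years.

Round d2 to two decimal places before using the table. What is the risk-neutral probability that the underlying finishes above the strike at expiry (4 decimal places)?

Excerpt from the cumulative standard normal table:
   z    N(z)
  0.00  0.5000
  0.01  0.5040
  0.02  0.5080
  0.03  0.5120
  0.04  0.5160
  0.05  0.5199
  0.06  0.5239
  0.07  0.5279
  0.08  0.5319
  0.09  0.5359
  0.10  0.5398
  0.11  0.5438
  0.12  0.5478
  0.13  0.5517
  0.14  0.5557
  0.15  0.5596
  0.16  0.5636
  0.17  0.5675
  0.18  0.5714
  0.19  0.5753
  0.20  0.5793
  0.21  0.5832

σ√T = 0.17 × 0.8660 = 0.1472
d₁ = [ln(310/320) + (0.077 + 0.17²/2)·0.75] / 0.1472 = [-0.0317 + 0.0686] / 0.1472 = 0.2502 ⇒ 0.25
d₂ = d₁ − σ√T = 0.2502 − 0.1472 = 0.1030 ⇒ 0.10
Risk-neutral Pr[S_T > K] = N(d₂) = N(0.10) = 0.5398

0.5398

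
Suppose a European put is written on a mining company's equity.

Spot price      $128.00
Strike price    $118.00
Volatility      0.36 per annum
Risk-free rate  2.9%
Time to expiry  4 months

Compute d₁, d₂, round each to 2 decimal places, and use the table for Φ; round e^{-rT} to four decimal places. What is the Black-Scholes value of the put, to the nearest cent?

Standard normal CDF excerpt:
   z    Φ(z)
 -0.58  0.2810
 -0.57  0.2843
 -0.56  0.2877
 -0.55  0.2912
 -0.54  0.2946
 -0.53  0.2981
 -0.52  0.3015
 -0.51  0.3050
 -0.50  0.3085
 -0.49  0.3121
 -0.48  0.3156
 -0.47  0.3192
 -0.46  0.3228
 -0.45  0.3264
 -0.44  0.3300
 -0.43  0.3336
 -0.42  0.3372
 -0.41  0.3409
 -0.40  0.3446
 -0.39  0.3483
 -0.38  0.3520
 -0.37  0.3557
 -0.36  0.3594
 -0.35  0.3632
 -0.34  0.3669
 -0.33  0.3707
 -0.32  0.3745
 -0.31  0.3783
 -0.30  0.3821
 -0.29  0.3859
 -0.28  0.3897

T = 0.3333;  σ√T = 0.2078
d₁ = [ln(128/118) + (0.029 + ½·0.36²)·0.3333] / (σ√T) = (0.0813 + 0.0313) / 0.2078 = 0.5418 ⇒ 0.54
d₂ = 0.5418 − 0.2078 = 0.3340 ⇒ 0.33
e^(−rT) = e^(−0.029·0.3333) = 0.9904
P = 118·0.9904·N(-0.33) − 128·N(-0.54) = 118·0.9904·0.3707 − 128·0.2946 = 43.3227 − 37.7088 = 5.6139

$5.61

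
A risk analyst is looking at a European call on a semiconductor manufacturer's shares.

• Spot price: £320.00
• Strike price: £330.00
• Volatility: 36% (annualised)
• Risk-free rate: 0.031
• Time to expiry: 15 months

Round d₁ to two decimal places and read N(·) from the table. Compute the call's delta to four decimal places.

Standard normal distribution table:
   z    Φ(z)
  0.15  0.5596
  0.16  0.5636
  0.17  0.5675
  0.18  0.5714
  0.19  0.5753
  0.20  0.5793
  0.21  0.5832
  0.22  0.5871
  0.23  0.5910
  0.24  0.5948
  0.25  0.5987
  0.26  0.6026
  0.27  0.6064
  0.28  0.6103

0.5871

T = 1.25;  σ√T = 0.4025
ln(S/K) + (r + σ²/2)T = ln(320/330) + (0.031 + 0.36²/2)·1.25 = -0.0308 + 0.1197 = 0.0890
d₁ = 0.0890 / 0.4025 = 0.2211 ≈ 0.22
N(d₁) = N(0.22) = 0.5871
Δ_call = N(d₁) = 0.5871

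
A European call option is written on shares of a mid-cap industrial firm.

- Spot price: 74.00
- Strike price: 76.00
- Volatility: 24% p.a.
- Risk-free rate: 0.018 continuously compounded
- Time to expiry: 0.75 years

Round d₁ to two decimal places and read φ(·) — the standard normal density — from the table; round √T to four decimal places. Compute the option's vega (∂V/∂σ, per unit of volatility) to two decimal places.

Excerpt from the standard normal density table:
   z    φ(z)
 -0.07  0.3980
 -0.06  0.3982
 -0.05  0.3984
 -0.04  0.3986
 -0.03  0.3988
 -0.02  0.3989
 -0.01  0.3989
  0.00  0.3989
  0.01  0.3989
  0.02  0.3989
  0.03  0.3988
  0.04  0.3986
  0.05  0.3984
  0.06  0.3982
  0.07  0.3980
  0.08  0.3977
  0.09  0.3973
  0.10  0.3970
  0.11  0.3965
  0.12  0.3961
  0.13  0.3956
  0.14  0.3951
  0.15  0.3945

25.54

σ√T = 0.24·√0.75 = 0.2078
d₁ = [ln(74/76) + (0.018 + 0.24²/2)·0.75] / 0.2078 = [-0.0267 + 0.0351] / 0.2078 = 0.0406 ≈ 0.04
√T = √0.75 = 0.8660
φ(d₁) = φ(0.04) = 0.3986
vega = S·φ(d₁)·√T = 74·0.3986·0.8660 = 25.5439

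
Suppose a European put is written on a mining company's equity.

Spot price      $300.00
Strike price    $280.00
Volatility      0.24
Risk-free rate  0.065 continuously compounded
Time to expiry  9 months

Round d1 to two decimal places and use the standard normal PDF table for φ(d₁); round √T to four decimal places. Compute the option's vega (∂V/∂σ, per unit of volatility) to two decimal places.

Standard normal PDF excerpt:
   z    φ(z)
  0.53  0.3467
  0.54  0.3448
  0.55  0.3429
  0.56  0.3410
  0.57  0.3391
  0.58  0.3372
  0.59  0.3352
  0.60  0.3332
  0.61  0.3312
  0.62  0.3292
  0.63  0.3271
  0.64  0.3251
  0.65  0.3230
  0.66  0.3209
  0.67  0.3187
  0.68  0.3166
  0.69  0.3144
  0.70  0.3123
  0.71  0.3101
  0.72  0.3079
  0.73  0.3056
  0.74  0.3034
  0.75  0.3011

T = 0.75;  σ√T = 0.2078
d₁ = [ln(300/280) + (0.065 + ½·0.24²)·0.75] / (σ√T) = (0.0690 + 0.0703) / 0.2078 = 0.6704 which rounds to 0.67
√T = √0.75 = 0.8660
φ(d₁) = φ(0.67) = 0.3187
vega = S·φ(d₁)·√T = 300·0.3187·0.8660 = 82.7983

82.80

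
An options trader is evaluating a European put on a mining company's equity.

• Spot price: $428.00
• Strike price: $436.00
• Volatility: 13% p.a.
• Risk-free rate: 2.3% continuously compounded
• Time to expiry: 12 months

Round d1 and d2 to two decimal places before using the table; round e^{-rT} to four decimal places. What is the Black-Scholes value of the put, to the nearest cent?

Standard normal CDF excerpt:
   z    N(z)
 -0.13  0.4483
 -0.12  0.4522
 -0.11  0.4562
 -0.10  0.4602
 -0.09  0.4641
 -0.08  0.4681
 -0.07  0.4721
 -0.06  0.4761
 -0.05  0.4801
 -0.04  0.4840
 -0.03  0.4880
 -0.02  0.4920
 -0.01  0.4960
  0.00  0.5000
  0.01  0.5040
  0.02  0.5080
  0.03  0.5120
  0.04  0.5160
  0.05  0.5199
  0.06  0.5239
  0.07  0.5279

σ√T = 0.13 × 1.0000 = 0.1300
d₁ = [ln(428/436) + (0.023 + ½·0.13²)·1] / (σ√T) = (-0.0185 + 0.0314) / 0.1300 = 0.0995 which rounds to 0.10
d₂ = 0.0995 − 0.1300 = -0.0305 which rounds to -0.03
e^(−rT) = e^(−0.023·1) = 0.9773
N(−d₂) = N(0.03) = 0.5120;  N(−d₁) = N(-0.10) = 0.4602
P = 436·0.9773·0.5120 − 428·0.4602 = 218.1646 − 196.9656 = 21.1990

$21.20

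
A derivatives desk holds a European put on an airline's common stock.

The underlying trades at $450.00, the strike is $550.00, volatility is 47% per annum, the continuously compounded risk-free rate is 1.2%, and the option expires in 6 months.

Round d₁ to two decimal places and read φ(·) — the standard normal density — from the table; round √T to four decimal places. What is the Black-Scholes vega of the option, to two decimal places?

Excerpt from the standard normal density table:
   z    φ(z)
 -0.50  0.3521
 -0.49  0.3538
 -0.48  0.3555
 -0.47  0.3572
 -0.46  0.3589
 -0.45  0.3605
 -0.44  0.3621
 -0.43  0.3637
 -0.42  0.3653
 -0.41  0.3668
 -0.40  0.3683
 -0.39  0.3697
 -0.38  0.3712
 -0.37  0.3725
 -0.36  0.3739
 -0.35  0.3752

116.24

σ√T = 0.47·√0.5 = 0.3323
d₁ = [ln(450/550) + (0.012 + 0.47²/2)·0.5] / 0.3323 = [-0.2007 + 0.0612] / 0.3323 = -0.4196 ⇒ -0.42
√T = √0.5 = 0.7071
φ(d₁) = φ(-0.42) = 0.3653
vega = S·φ(d₁)·√T = 450·0.3653·0.7071 = 116.2366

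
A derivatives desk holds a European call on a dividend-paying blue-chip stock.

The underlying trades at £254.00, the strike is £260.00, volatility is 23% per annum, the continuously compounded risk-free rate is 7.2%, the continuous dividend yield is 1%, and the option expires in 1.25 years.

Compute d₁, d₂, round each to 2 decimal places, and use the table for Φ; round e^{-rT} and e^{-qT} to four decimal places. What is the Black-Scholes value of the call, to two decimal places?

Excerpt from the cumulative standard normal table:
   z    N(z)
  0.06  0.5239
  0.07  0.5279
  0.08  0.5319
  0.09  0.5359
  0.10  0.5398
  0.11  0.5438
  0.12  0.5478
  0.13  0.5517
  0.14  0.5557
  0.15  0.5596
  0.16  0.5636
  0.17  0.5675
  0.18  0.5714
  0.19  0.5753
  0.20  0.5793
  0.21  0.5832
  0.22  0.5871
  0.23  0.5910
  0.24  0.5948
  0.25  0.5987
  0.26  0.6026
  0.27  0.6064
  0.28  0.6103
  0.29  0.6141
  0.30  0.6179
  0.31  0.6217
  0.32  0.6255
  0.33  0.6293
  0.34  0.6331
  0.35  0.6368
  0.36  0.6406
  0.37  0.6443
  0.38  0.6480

£32.43

T = 1.25;  σ√T = 0.2571
d₁ = [ln(254/260) + (0.072 − 0.01 + 0.23²/2)·1.25] / 0.2571 = [-0.0233 + 0.1106] / 0.2571 = 0.3392 which rounds to 0.34
d₂ = d₁ − σ√T = 0.3392 − 0.2571 = 0.0820 which rounds to 0.08
exp(−qT) = exp(−0.01·1.25) = 0.9876;  exp(−rT) = exp(−0.072·1.25) = 0.9139
C = 254·0.9876·N(0.34) − 260·0.9139·N(0.08) = 254·0.9876·0.6331 − 260·0.9139·0.5319 = 158.8134 − 126.3869 = 32.4265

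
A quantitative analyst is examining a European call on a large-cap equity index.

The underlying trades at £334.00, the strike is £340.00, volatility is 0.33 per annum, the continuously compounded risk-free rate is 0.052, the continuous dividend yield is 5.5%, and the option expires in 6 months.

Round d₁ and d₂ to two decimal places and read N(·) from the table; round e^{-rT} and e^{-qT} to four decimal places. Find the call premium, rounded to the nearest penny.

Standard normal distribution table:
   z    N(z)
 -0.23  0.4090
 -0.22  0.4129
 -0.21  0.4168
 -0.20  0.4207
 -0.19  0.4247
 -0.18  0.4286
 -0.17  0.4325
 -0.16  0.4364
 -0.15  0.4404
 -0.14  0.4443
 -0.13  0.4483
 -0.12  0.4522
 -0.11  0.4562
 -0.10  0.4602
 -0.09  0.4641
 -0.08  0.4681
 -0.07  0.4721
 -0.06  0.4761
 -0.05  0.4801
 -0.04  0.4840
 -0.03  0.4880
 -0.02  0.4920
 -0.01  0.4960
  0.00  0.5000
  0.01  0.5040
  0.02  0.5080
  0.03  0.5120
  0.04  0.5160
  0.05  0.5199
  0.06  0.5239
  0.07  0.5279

σ√T = 0.33 × 0.7071 = 0.2333
d₁ = [ln(334/340) + (0.052 − 0.055 + 0.33²/2)·0.5] / 0.2333 = [-0.0178 + 0.0257] / 0.2333 = 0.0339 → 0.03
d₂ = d₁ − σ√T = 0.0339 − 0.2333 = -0.1994 → -0.20
e^(−qT) = e^(−0.055·0.5) = 0.9729;  e^(−rT) = e^(−0.052·0.5) = 0.9743
C = 334·0.9729·N(0.03) − 340·0.9743·N(-0.20) = 334·0.9729·0.5120 − 340·0.9743·0.4207 = 166.3737 − 139.3619 = 27.0118

£27.01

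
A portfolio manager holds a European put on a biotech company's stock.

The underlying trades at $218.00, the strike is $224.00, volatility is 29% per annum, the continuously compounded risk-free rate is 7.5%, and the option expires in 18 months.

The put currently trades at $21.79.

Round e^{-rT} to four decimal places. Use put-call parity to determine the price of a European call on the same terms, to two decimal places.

e^(−rT) = e^(−0.075·1.5) = 0.8936
Put-call parity: C − P = S − K·e^(−rT) = 218 − 224·0.8936 = 218 − 200.1664 = 17.8336
C = P + (C − P) = 21.79 + (17.8336) = 39.6236

$39.62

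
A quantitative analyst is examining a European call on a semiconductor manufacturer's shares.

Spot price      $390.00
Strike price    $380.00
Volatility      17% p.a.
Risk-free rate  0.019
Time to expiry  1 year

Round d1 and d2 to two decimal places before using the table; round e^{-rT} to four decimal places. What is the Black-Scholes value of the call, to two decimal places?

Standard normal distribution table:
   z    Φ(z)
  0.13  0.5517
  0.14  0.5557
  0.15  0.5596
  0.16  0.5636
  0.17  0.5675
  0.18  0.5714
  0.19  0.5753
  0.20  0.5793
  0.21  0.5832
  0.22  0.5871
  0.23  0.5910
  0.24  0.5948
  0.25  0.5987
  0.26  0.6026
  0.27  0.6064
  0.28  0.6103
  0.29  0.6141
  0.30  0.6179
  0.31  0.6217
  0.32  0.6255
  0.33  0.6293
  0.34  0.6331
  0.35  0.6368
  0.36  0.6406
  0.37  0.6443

σ√T = 0.17·√1 = 0.1700
ln(S/K) + (r + σ²/2)T = ln(390/380) + (0.019 + 0.17²/2)·1 = 0.0260 + 0.0335 = 0.0594
d₁ = 0.0594 / 0.1700 = 0.3496 ⇒ 0.35
d₂ = d₁ − σ√T = 0.3496 − 0.1700 = 0.1796 ⇒ 0.18
exp(−rT) = exp(−0.019·1) = 0.9812
N(d₁) = N(0.35) = 0.6368;  N(d₂) = N(0.18) = 0.5714
C = 390·0.6368 − 380·0.9812·0.5714 = 248.3520 − 213.0499 = 35.3021

$35.30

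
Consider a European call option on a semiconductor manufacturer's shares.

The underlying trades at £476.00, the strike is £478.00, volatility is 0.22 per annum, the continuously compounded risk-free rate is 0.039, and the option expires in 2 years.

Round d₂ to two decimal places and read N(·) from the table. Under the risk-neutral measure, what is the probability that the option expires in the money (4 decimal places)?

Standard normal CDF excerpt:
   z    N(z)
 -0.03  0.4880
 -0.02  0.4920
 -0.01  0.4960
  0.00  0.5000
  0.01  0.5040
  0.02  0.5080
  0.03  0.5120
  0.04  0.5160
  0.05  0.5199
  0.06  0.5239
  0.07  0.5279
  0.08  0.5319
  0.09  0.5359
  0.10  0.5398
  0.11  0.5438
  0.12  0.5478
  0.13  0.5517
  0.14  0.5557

T = 2;  σ√T = 0.3111
d₁ = [ln(476/478) + (0.039 + ½·0.22²)·2] / (σ√T) = (-0.0042 + 0.1264) / 0.3111 = 0.3928 which rounds to 0.39
d₂ = 0.3928 − 0.3111 = 0.0817 which rounds to 0.08
Pr(exercise) under Q = N(d₂) = 0.5319

0.5319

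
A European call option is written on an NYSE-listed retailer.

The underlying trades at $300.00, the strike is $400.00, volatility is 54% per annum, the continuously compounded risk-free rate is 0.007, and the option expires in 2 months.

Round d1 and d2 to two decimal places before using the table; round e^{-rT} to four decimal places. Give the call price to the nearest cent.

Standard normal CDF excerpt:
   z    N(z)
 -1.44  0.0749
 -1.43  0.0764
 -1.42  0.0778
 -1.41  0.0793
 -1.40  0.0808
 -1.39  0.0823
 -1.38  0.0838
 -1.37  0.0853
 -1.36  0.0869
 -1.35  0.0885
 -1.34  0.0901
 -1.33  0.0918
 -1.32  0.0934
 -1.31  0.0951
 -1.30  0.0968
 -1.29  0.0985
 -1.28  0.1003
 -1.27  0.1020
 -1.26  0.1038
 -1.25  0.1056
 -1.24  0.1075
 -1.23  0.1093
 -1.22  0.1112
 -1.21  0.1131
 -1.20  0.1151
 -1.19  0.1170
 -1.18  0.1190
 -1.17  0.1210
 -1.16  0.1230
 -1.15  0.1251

T = 0.1667;  σ√T = 0.2205
d₁ = [ln(300/400) + (0.007 + 0.54²/2)·0.1667] / 0.2205 = [-0.2877 + 0.0255] / 0.2205 = -1.1894 ≈ -1.19
d₂ = d₁ − σ√T = -1.1894 − 0.2205 = -1.4099 ≈ -1.41
e^(−rT) = e^(−0.007·0.1667) = 0.9988
N(d₁) = N(-1.19) = 0.1170;  N(d₂) = N(-1.41) = 0.0793
C = 300·0.1170 − 400·0.9988·0.0793 = 35.1000 − 31.6819 = 3.4181

$3.42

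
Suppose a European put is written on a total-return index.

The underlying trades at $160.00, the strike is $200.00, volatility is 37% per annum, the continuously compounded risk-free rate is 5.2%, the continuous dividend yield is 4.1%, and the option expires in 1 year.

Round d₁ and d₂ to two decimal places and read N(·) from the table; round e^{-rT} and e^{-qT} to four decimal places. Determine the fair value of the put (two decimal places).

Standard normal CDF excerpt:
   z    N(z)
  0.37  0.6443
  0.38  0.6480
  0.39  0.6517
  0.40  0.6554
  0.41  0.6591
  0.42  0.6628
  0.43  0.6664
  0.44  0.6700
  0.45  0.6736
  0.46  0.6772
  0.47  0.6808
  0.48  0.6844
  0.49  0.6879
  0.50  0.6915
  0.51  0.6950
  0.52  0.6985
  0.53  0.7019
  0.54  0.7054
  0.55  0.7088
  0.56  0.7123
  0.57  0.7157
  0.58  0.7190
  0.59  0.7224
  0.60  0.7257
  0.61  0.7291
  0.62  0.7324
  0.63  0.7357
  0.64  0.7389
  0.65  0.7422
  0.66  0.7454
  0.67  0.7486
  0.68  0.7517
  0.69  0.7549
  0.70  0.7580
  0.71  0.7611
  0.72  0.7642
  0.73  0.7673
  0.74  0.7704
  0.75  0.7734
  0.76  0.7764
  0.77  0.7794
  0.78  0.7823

$47.33

σ√T = 0.37·√1 = 0.3700
d₁ = [ln(160/200) + (0.052 − 0.041 + ½·0.37²)·1] / (σ√T) = (-0.2231 + 0.0794) / 0.3700 = -0.3884 which rounds to -0.39
d₂ = -0.3884 − 0.3700 = -0.7584 which rounds to -0.76
exp(−qT) = exp(−0.041·1) = 0.9598;  exp(−rT) = exp(−0.052·1) = 0.9493
P = 200·0.9493·N(0.76) − 160·0.9598·N(0.39) = 200·0.9493·0.7764 − 160·0.9598·0.6517 = 147.4073 − 100.0803 = 47.3270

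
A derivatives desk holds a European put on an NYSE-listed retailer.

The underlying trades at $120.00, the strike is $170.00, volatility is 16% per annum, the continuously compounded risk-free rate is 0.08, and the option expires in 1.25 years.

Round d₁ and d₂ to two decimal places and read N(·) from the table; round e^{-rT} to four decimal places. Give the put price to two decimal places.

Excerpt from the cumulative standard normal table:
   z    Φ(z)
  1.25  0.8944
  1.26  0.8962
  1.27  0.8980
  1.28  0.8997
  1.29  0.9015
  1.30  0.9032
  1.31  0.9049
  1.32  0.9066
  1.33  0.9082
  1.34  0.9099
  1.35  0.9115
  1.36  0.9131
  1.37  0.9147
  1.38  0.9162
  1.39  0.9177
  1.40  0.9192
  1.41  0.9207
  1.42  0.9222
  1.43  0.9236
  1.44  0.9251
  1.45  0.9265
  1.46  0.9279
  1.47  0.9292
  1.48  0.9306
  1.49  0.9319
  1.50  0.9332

σ√T = 0.16 × 1.1180 = 0.1789
d₁ = [ln(120/170) + (0.08 + ½·0.16²)·1.25] / (σ√T) = (-0.3483 + 0.1160) / 0.1789 = -1.2986 ⇒ -1.30
d₂ = -1.2986 − 0.1789 = -1.4775 ⇒ -1.48
e^(−rT) = e^(−0.08·1.25) = 0.9048
N(−d₂) = N(1.48) = 0.9306;  N(−d₁) = N(1.30) = 0.9032
P = 170·0.9048·0.9306 − 120·0.9032 = 143.1412 − 108.3840 = 34.7572

$34.76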